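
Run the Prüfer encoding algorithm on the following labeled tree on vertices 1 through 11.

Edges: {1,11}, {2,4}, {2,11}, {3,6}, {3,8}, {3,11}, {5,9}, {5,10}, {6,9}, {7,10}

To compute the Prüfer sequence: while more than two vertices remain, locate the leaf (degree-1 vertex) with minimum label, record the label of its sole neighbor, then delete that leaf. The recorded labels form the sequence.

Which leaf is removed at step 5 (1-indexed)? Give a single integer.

Step 1: current leaves = {1,4,7,8}. Remove leaf 1 (neighbor: 11).
Step 2: current leaves = {4,7,8}. Remove leaf 4 (neighbor: 2).
Step 3: current leaves = {2,7,8}. Remove leaf 2 (neighbor: 11).
Step 4: current leaves = {7,8,11}. Remove leaf 7 (neighbor: 10).
Step 5: current leaves = {8,10,11}. Remove leaf 8 (neighbor: 3).

Answer: 8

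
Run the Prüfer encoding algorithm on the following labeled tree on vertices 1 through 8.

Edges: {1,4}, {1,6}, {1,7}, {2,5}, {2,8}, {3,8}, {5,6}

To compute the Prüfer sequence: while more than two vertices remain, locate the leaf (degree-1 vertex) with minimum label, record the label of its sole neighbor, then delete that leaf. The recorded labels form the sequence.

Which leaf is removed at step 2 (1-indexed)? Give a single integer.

Step 1: current leaves = {3,4,7}. Remove leaf 3 (neighbor: 8).
Step 2: current leaves = {4,7,8}. Remove leaf 4 (neighbor: 1).

Answer: 4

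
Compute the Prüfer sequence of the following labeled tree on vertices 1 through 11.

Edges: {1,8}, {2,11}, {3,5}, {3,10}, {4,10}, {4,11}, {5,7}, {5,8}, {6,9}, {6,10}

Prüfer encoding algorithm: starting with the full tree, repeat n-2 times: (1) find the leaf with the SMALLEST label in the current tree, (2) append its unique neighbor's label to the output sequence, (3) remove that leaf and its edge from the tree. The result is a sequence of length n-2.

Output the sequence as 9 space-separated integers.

Step 1: leaves = {1,2,7,9}. Remove smallest leaf 1, emit neighbor 8.
Step 2: leaves = {2,7,8,9}. Remove smallest leaf 2, emit neighbor 11.
Step 3: leaves = {7,8,9,11}. Remove smallest leaf 7, emit neighbor 5.
Step 4: leaves = {8,9,11}. Remove smallest leaf 8, emit neighbor 5.
Step 5: leaves = {5,9,11}. Remove smallest leaf 5, emit neighbor 3.
Step 6: leaves = {3,9,11}. Remove smallest leaf 3, emit neighbor 10.
Step 7: leaves = {9,11}. Remove smallest leaf 9, emit neighbor 6.
Step 8: leaves = {6,11}. Remove smallest leaf 6, emit neighbor 10.
Step 9: leaves = {10,11}. Remove smallest leaf 10, emit neighbor 4.
Done: 2 vertices remain (4, 11). Sequence = [8 11 5 5 3 10 6 10 4]

Answer: 8 11 5 5 3 10 6 10 4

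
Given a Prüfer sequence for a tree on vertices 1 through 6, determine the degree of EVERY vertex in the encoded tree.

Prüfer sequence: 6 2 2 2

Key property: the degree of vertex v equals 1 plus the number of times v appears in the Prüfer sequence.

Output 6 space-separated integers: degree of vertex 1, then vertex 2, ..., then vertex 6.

p_1 = 6: count[6] becomes 1
p_2 = 2: count[2] becomes 1
p_3 = 2: count[2] becomes 2
p_4 = 2: count[2] becomes 3
Degrees (1 + count): deg[1]=1+0=1, deg[2]=1+3=4, deg[3]=1+0=1, deg[4]=1+0=1, deg[5]=1+0=1, deg[6]=1+1=2

Answer: 1 4 1 1 1 2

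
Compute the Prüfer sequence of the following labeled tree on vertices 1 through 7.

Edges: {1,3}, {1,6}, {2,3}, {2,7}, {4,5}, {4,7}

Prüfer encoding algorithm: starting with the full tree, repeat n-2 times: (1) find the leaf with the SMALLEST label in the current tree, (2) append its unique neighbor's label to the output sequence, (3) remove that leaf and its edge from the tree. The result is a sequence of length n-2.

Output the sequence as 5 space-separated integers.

Step 1: leaves = {5,6}. Remove smallest leaf 5, emit neighbor 4.
Step 2: leaves = {4,6}. Remove smallest leaf 4, emit neighbor 7.
Step 3: leaves = {6,7}. Remove smallest leaf 6, emit neighbor 1.
Step 4: leaves = {1,7}. Remove smallest leaf 1, emit neighbor 3.
Step 5: leaves = {3,7}. Remove smallest leaf 3, emit neighbor 2.
Done: 2 vertices remain (2, 7). Sequence = [4 7 1 3 2]

Answer: 4 7 1 3 2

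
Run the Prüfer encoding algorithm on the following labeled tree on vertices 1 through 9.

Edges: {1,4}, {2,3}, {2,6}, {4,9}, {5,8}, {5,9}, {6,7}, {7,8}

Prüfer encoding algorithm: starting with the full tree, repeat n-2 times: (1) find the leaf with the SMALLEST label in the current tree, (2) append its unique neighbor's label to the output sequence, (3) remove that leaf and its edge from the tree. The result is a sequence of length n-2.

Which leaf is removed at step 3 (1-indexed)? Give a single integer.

Step 1: current leaves = {1,3}. Remove leaf 1 (neighbor: 4).
Step 2: current leaves = {3,4}. Remove leaf 3 (neighbor: 2).
Step 3: current leaves = {2,4}. Remove leaf 2 (neighbor: 6).

Answer: 2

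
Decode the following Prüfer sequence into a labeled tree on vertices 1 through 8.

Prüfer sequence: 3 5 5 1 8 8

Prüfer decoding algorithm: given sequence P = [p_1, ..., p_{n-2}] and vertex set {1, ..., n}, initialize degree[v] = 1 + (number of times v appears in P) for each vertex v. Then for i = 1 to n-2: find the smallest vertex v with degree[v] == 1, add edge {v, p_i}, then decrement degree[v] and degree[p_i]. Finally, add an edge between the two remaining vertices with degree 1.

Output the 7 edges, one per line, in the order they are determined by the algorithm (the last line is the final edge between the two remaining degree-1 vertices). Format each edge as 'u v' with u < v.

Answer: 2 3
3 5
4 5
1 5
1 8
6 8
7 8

Derivation:
Initial degrees: {1:2, 2:1, 3:2, 4:1, 5:3, 6:1, 7:1, 8:3}
Step 1: smallest deg-1 vertex = 2, p_1 = 3. Add edge {2,3}. Now deg[2]=0, deg[3]=1.
Step 2: smallest deg-1 vertex = 3, p_2 = 5. Add edge {3,5}. Now deg[3]=0, deg[5]=2.
Step 3: smallest deg-1 vertex = 4, p_3 = 5. Add edge {4,5}. Now deg[4]=0, deg[5]=1.
Step 4: smallest deg-1 vertex = 5, p_4 = 1. Add edge {1,5}. Now deg[5]=0, deg[1]=1.
Step 5: smallest deg-1 vertex = 1, p_5 = 8. Add edge {1,8}. Now deg[1]=0, deg[8]=2.
Step 6: smallest deg-1 vertex = 6, p_6 = 8. Add edge {6,8}. Now deg[6]=0, deg[8]=1.
Final: two remaining deg-1 vertices are 7, 8. Add edge {7,8}.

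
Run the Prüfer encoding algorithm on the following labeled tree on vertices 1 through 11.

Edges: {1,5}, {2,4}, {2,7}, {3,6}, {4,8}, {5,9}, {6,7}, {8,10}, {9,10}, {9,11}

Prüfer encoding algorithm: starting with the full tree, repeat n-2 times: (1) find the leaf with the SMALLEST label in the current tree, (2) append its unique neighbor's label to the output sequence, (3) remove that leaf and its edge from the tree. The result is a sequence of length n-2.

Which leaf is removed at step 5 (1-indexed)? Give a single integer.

Answer: 7

Derivation:
Step 1: current leaves = {1,3,11}. Remove leaf 1 (neighbor: 5).
Step 2: current leaves = {3,5,11}. Remove leaf 3 (neighbor: 6).
Step 3: current leaves = {5,6,11}. Remove leaf 5 (neighbor: 9).
Step 4: current leaves = {6,11}. Remove leaf 6 (neighbor: 7).
Step 5: current leaves = {7,11}. Remove leaf 7 (neighbor: 2).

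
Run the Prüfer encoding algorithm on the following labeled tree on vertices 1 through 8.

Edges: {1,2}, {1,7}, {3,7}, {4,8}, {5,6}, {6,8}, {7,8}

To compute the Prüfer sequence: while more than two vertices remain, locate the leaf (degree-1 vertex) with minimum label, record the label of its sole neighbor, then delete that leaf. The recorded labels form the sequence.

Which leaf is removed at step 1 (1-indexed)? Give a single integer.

Step 1: current leaves = {2,3,4,5}. Remove leaf 2 (neighbor: 1).

Answer: 2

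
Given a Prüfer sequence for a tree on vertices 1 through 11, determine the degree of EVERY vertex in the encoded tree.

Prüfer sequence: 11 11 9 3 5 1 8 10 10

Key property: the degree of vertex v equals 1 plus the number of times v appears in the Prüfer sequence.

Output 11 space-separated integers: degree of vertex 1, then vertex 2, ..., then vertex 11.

Answer: 2 1 2 1 2 1 1 2 2 3 3

Derivation:
p_1 = 11: count[11] becomes 1
p_2 = 11: count[11] becomes 2
p_3 = 9: count[9] becomes 1
p_4 = 3: count[3] becomes 1
p_5 = 5: count[5] becomes 1
p_6 = 1: count[1] becomes 1
p_7 = 8: count[8] becomes 1
p_8 = 10: count[10] becomes 1
p_9 = 10: count[10] becomes 2
Degrees (1 + count): deg[1]=1+1=2, deg[2]=1+0=1, deg[3]=1+1=2, deg[4]=1+0=1, deg[5]=1+1=2, deg[6]=1+0=1, deg[7]=1+0=1, deg[8]=1+1=2, deg[9]=1+1=2, deg[10]=1+2=3, deg[11]=1+2=3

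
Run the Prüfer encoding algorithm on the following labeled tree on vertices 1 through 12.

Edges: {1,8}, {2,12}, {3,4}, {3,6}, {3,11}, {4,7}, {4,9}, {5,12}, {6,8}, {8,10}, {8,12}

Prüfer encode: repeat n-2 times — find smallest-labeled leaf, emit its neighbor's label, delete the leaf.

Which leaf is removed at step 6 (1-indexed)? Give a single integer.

Answer: 4

Derivation:
Step 1: current leaves = {1,2,5,7,9,10,11}. Remove leaf 1 (neighbor: 8).
Step 2: current leaves = {2,5,7,9,10,11}. Remove leaf 2 (neighbor: 12).
Step 3: current leaves = {5,7,9,10,11}. Remove leaf 5 (neighbor: 12).
Step 4: current leaves = {7,9,10,11,12}. Remove leaf 7 (neighbor: 4).
Step 5: current leaves = {9,10,11,12}. Remove leaf 9 (neighbor: 4).
Step 6: current leaves = {4,10,11,12}. Remove leaf 4 (neighbor: 3).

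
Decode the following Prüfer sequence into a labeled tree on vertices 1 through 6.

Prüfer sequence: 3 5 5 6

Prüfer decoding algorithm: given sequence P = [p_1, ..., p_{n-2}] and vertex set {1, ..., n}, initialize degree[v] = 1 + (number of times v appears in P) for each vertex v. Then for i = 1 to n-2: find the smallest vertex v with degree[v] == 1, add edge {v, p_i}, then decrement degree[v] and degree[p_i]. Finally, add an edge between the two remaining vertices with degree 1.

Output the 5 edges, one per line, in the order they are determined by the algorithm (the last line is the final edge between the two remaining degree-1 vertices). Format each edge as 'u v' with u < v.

Answer: 1 3
2 5
3 5
4 6
5 6

Derivation:
Initial degrees: {1:1, 2:1, 3:2, 4:1, 5:3, 6:2}
Step 1: smallest deg-1 vertex = 1, p_1 = 3. Add edge {1,3}. Now deg[1]=0, deg[3]=1.
Step 2: smallest deg-1 vertex = 2, p_2 = 5. Add edge {2,5}. Now deg[2]=0, deg[5]=2.
Step 3: smallest deg-1 vertex = 3, p_3 = 5. Add edge {3,5}. Now deg[3]=0, deg[5]=1.
Step 4: smallest deg-1 vertex = 4, p_4 = 6. Add edge {4,6}. Now deg[4]=0, deg[6]=1.
Final: two remaining deg-1 vertices are 5, 6. Add edge {5,6}.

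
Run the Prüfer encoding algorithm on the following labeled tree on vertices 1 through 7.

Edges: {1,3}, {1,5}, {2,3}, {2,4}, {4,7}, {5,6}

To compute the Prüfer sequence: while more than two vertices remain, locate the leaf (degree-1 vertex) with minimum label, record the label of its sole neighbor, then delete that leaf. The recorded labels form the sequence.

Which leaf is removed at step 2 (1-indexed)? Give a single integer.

Answer: 5

Derivation:
Step 1: current leaves = {6,7}. Remove leaf 6 (neighbor: 5).
Step 2: current leaves = {5,7}. Remove leaf 5 (neighbor: 1).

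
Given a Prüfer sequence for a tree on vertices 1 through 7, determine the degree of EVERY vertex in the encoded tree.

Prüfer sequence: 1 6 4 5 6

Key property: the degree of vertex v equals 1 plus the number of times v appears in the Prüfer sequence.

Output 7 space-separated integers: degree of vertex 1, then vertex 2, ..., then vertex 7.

Answer: 2 1 1 2 2 3 1

Derivation:
p_1 = 1: count[1] becomes 1
p_2 = 6: count[6] becomes 1
p_3 = 4: count[4] becomes 1
p_4 = 5: count[5] becomes 1
p_5 = 6: count[6] becomes 2
Degrees (1 + count): deg[1]=1+1=2, deg[2]=1+0=1, deg[3]=1+0=1, deg[4]=1+1=2, deg[5]=1+1=2, deg[6]=1+2=3, deg[7]=1+0=1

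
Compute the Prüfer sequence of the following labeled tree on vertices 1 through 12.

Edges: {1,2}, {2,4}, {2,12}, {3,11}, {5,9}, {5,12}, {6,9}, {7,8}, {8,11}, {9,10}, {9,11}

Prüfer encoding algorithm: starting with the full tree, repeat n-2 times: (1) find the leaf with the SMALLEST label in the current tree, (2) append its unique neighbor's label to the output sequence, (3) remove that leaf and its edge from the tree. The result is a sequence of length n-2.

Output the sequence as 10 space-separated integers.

Answer: 2 11 2 12 9 8 11 9 9 5

Derivation:
Step 1: leaves = {1,3,4,6,7,10}. Remove smallest leaf 1, emit neighbor 2.
Step 2: leaves = {3,4,6,7,10}. Remove smallest leaf 3, emit neighbor 11.
Step 3: leaves = {4,6,7,10}. Remove smallest leaf 4, emit neighbor 2.
Step 4: leaves = {2,6,7,10}. Remove smallest leaf 2, emit neighbor 12.
Step 5: leaves = {6,7,10,12}. Remove smallest leaf 6, emit neighbor 9.
Step 6: leaves = {7,10,12}. Remove smallest leaf 7, emit neighbor 8.
Step 7: leaves = {8,10,12}. Remove smallest leaf 8, emit neighbor 11.
Step 8: leaves = {10,11,12}. Remove smallest leaf 10, emit neighbor 9.
Step 9: leaves = {11,12}. Remove smallest leaf 11, emit neighbor 9.
Step 10: leaves = {9,12}. Remove smallest leaf 9, emit neighbor 5.
Done: 2 vertices remain (5, 12). Sequence = [2 11 2 12 9 8 11 9 9 5]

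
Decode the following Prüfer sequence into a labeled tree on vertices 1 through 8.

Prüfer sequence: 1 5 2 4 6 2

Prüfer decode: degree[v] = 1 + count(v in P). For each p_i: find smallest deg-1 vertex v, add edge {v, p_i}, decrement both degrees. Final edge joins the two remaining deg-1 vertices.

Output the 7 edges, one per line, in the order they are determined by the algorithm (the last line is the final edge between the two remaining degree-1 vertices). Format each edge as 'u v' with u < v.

Initial degrees: {1:2, 2:3, 3:1, 4:2, 5:2, 6:2, 7:1, 8:1}
Step 1: smallest deg-1 vertex = 3, p_1 = 1. Add edge {1,3}. Now deg[3]=0, deg[1]=1.
Step 2: smallest deg-1 vertex = 1, p_2 = 5. Add edge {1,5}. Now deg[1]=0, deg[5]=1.
Step 3: smallest deg-1 vertex = 5, p_3 = 2. Add edge {2,5}. Now deg[5]=0, deg[2]=2.
Step 4: smallest deg-1 vertex = 7, p_4 = 4. Add edge {4,7}. Now deg[7]=0, deg[4]=1.
Step 5: smallest deg-1 vertex = 4, p_5 = 6. Add edge {4,6}. Now deg[4]=0, deg[6]=1.
Step 6: smallest deg-1 vertex = 6, p_6 = 2. Add edge {2,6}. Now deg[6]=0, deg[2]=1.
Final: two remaining deg-1 vertices are 2, 8. Add edge {2,8}.

Answer: 1 3
1 5
2 5
4 7
4 6
2 6
2 8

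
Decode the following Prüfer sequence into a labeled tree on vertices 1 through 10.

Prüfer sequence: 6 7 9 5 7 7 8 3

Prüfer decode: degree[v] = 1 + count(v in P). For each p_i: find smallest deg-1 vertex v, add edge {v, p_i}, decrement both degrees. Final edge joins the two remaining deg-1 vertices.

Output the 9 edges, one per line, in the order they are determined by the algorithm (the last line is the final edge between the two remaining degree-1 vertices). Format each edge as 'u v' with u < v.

Answer: 1 6
2 7
4 9
5 6
5 7
7 9
7 8
3 8
3 10

Derivation:
Initial degrees: {1:1, 2:1, 3:2, 4:1, 5:2, 6:2, 7:4, 8:2, 9:2, 10:1}
Step 1: smallest deg-1 vertex = 1, p_1 = 6. Add edge {1,6}. Now deg[1]=0, deg[6]=1.
Step 2: smallest deg-1 vertex = 2, p_2 = 7. Add edge {2,7}. Now deg[2]=0, deg[7]=3.
Step 3: smallest deg-1 vertex = 4, p_3 = 9. Add edge {4,9}. Now deg[4]=0, deg[9]=1.
Step 4: smallest deg-1 vertex = 6, p_4 = 5. Add edge {5,6}. Now deg[6]=0, deg[5]=1.
Step 5: smallest deg-1 vertex = 5, p_5 = 7. Add edge {5,7}. Now deg[5]=0, deg[7]=2.
Step 6: smallest deg-1 vertex = 9, p_6 = 7. Add edge {7,9}. Now deg[9]=0, deg[7]=1.
Step 7: smallest deg-1 vertex = 7, p_7 = 8. Add edge {7,8}. Now deg[7]=0, deg[8]=1.
Step 8: smallest deg-1 vertex = 8, p_8 = 3. Add edge {3,8}. Now deg[8]=0, deg[3]=1.
Final: two remaining deg-1 vertices are 3, 10. Add edge {3,10}.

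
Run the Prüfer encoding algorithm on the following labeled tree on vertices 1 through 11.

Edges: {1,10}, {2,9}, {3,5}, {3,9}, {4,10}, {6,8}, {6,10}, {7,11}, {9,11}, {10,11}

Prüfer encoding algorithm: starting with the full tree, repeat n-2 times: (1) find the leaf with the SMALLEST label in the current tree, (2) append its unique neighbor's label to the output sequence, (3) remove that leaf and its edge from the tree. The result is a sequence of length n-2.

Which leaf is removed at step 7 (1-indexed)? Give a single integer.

Step 1: current leaves = {1,2,4,5,7,8}. Remove leaf 1 (neighbor: 10).
Step 2: current leaves = {2,4,5,7,8}. Remove leaf 2 (neighbor: 9).
Step 3: current leaves = {4,5,7,8}. Remove leaf 4 (neighbor: 10).
Step 4: current leaves = {5,7,8}. Remove leaf 5 (neighbor: 3).
Step 5: current leaves = {3,7,8}. Remove leaf 3 (neighbor: 9).
Step 6: current leaves = {7,8,9}. Remove leaf 7 (neighbor: 11).
Step 7: current leaves = {8,9}. Remove leaf 8 (neighbor: 6).

Answer: 8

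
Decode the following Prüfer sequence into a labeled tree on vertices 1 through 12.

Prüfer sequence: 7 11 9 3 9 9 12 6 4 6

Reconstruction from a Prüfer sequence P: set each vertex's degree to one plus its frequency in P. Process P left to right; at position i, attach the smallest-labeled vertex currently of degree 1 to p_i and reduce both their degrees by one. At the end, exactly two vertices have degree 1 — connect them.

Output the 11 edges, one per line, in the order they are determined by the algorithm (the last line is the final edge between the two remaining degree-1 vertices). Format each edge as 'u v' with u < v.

Answer: 1 7
2 11
5 9
3 7
3 9
8 9
9 12
6 10
4 11
4 6
6 12

Derivation:
Initial degrees: {1:1, 2:1, 3:2, 4:2, 5:1, 6:3, 7:2, 8:1, 9:4, 10:1, 11:2, 12:2}
Step 1: smallest deg-1 vertex = 1, p_1 = 7. Add edge {1,7}. Now deg[1]=0, deg[7]=1.
Step 2: smallest deg-1 vertex = 2, p_2 = 11. Add edge {2,11}. Now deg[2]=0, deg[11]=1.
Step 3: smallest deg-1 vertex = 5, p_3 = 9. Add edge {5,9}. Now deg[5]=0, deg[9]=3.
Step 4: smallest deg-1 vertex = 7, p_4 = 3. Add edge {3,7}. Now deg[7]=0, deg[3]=1.
Step 5: smallest deg-1 vertex = 3, p_5 = 9. Add edge {3,9}. Now deg[3]=0, deg[9]=2.
Step 6: smallest deg-1 vertex = 8, p_6 = 9. Add edge {8,9}. Now deg[8]=0, deg[9]=1.
Step 7: smallest deg-1 vertex = 9, p_7 = 12. Add edge {9,12}. Now deg[9]=0, deg[12]=1.
Step 8: smallest deg-1 vertex = 10, p_8 = 6. Add edge {6,10}. Now deg[10]=0, deg[6]=2.
Step 9: smallest deg-1 vertex = 11, p_9 = 4. Add edge {4,11}. Now deg[11]=0, deg[4]=1.
Step 10: smallest deg-1 vertex = 4, p_10 = 6. Add edge {4,6}. Now deg[4]=0, deg[6]=1.
Final: two remaining deg-1 vertices are 6, 12. Add edge {6,12}.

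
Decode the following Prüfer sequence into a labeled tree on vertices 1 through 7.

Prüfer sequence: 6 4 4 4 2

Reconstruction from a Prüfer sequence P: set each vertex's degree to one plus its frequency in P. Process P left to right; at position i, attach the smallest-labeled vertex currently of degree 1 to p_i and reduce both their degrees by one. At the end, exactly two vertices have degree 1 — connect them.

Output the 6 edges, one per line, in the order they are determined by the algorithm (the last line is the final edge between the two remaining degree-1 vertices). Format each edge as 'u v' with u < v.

Initial degrees: {1:1, 2:2, 3:1, 4:4, 5:1, 6:2, 7:1}
Step 1: smallest deg-1 vertex = 1, p_1 = 6. Add edge {1,6}. Now deg[1]=0, deg[6]=1.
Step 2: smallest deg-1 vertex = 3, p_2 = 4. Add edge {3,4}. Now deg[3]=0, deg[4]=3.
Step 3: smallest deg-1 vertex = 5, p_3 = 4. Add edge {4,5}. Now deg[5]=0, deg[4]=2.
Step 4: smallest deg-1 vertex = 6, p_4 = 4. Add edge {4,6}. Now deg[6]=0, deg[4]=1.
Step 5: smallest deg-1 vertex = 4, p_5 = 2. Add edge {2,4}. Now deg[4]=0, deg[2]=1.
Final: two remaining deg-1 vertices are 2, 7. Add edge {2,7}.

Answer: 1 6
3 4
4 5
4 6
2 4
2 7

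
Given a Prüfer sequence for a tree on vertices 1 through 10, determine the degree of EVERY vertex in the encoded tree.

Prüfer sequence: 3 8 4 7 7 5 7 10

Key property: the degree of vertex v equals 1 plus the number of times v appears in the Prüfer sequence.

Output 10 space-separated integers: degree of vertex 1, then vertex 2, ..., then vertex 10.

Answer: 1 1 2 2 2 1 4 2 1 2

Derivation:
p_1 = 3: count[3] becomes 1
p_2 = 8: count[8] becomes 1
p_3 = 4: count[4] becomes 1
p_4 = 7: count[7] becomes 1
p_5 = 7: count[7] becomes 2
p_6 = 5: count[5] becomes 1
p_7 = 7: count[7] becomes 3
p_8 = 10: count[10] becomes 1
Degrees (1 + count): deg[1]=1+0=1, deg[2]=1+0=1, deg[3]=1+1=2, deg[4]=1+1=2, deg[5]=1+1=2, deg[6]=1+0=1, deg[7]=1+3=4, deg[8]=1+1=2, deg[9]=1+0=1, deg[10]=1+1=2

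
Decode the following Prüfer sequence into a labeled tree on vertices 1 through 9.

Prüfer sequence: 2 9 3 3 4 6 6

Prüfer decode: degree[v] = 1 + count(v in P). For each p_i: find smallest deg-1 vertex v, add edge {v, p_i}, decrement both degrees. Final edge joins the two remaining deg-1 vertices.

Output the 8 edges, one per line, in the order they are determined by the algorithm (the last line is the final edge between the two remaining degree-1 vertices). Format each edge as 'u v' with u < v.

Initial degrees: {1:1, 2:2, 3:3, 4:2, 5:1, 6:3, 7:1, 8:1, 9:2}
Step 1: smallest deg-1 vertex = 1, p_1 = 2. Add edge {1,2}. Now deg[1]=0, deg[2]=1.
Step 2: smallest deg-1 vertex = 2, p_2 = 9. Add edge {2,9}. Now deg[2]=0, deg[9]=1.
Step 3: smallest deg-1 vertex = 5, p_3 = 3. Add edge {3,5}. Now deg[5]=0, deg[3]=2.
Step 4: smallest deg-1 vertex = 7, p_4 = 3. Add edge {3,7}. Now deg[7]=0, deg[3]=1.
Step 5: smallest deg-1 vertex = 3, p_5 = 4. Add edge {3,4}. Now deg[3]=0, deg[4]=1.
Step 6: smallest deg-1 vertex = 4, p_6 = 6. Add edge {4,6}. Now deg[4]=0, deg[6]=2.
Step 7: smallest deg-1 vertex = 8, p_7 = 6. Add edge {6,8}. Now deg[8]=0, deg[6]=1.
Final: two remaining deg-1 vertices are 6, 9. Add edge {6,9}.

Answer: 1 2
2 9
3 5
3 7
3 4
4 6
6 8
6 9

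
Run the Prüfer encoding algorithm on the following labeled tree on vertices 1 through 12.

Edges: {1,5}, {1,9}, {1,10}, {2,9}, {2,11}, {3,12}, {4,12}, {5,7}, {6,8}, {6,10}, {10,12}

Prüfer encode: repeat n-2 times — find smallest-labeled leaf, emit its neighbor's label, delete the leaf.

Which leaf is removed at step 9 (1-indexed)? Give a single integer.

Answer: 9

Derivation:
Step 1: current leaves = {3,4,7,8,11}. Remove leaf 3 (neighbor: 12).
Step 2: current leaves = {4,7,8,11}. Remove leaf 4 (neighbor: 12).
Step 3: current leaves = {7,8,11,12}. Remove leaf 7 (neighbor: 5).
Step 4: current leaves = {5,8,11,12}. Remove leaf 5 (neighbor: 1).
Step 5: current leaves = {8,11,12}. Remove leaf 8 (neighbor: 6).
Step 6: current leaves = {6,11,12}. Remove leaf 6 (neighbor: 10).
Step 7: current leaves = {11,12}. Remove leaf 11 (neighbor: 2).
Step 8: current leaves = {2,12}. Remove leaf 2 (neighbor: 9).
Step 9: current leaves = {9,12}. Remove leaf 9 (neighbor: 1).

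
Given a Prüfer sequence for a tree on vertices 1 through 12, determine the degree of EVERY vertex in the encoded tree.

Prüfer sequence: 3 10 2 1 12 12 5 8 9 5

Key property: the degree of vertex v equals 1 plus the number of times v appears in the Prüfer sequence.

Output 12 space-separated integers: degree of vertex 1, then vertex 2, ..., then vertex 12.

Answer: 2 2 2 1 3 1 1 2 2 2 1 3

Derivation:
p_1 = 3: count[3] becomes 1
p_2 = 10: count[10] becomes 1
p_3 = 2: count[2] becomes 1
p_4 = 1: count[1] becomes 1
p_5 = 12: count[12] becomes 1
p_6 = 12: count[12] becomes 2
p_7 = 5: count[5] becomes 1
p_8 = 8: count[8] becomes 1
p_9 = 9: count[9] becomes 1
p_10 = 5: count[5] becomes 2
Degrees (1 + count): deg[1]=1+1=2, deg[2]=1+1=2, deg[3]=1+1=2, deg[4]=1+0=1, deg[5]=1+2=3, deg[6]=1+0=1, deg[7]=1+0=1, deg[8]=1+1=2, deg[9]=1+1=2, deg[10]=1+1=2, deg[11]=1+0=1, deg[12]=1+2=3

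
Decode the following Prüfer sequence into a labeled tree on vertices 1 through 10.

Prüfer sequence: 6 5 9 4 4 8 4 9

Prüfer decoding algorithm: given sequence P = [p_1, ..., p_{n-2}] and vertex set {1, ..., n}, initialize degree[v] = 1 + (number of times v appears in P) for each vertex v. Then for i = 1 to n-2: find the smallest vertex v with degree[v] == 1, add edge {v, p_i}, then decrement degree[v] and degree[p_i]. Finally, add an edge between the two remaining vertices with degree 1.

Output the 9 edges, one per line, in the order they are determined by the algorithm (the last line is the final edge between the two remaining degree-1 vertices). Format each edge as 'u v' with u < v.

Initial degrees: {1:1, 2:1, 3:1, 4:4, 5:2, 6:2, 7:1, 8:2, 9:3, 10:1}
Step 1: smallest deg-1 vertex = 1, p_1 = 6. Add edge {1,6}. Now deg[1]=0, deg[6]=1.
Step 2: smallest deg-1 vertex = 2, p_2 = 5. Add edge {2,5}. Now deg[2]=0, deg[5]=1.
Step 3: smallest deg-1 vertex = 3, p_3 = 9. Add edge {3,9}. Now deg[3]=0, deg[9]=2.
Step 4: smallest deg-1 vertex = 5, p_4 = 4. Add edge {4,5}. Now deg[5]=0, deg[4]=3.
Step 5: smallest deg-1 vertex = 6, p_5 = 4. Add edge {4,6}. Now deg[6]=0, deg[4]=2.
Step 6: smallest deg-1 vertex = 7, p_6 = 8. Add edge {7,8}. Now deg[7]=0, deg[8]=1.
Step 7: smallest deg-1 vertex = 8, p_7 = 4. Add edge {4,8}. Now deg[8]=0, deg[4]=1.
Step 8: smallest deg-1 vertex = 4, p_8 = 9. Add edge {4,9}. Now deg[4]=0, deg[9]=1.
Final: two remaining deg-1 vertices are 9, 10. Add edge {9,10}.

Answer: 1 6
2 5
3 9
4 5
4 6
7 8
4 8
4 9
9 10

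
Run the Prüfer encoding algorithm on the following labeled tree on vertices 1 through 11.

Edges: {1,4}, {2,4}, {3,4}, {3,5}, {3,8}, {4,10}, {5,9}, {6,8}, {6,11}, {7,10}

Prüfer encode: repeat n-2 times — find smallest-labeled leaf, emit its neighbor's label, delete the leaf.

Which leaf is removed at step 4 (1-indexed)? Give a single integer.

Answer: 9

Derivation:
Step 1: current leaves = {1,2,7,9,11}. Remove leaf 1 (neighbor: 4).
Step 2: current leaves = {2,7,9,11}. Remove leaf 2 (neighbor: 4).
Step 3: current leaves = {7,9,11}. Remove leaf 7 (neighbor: 10).
Step 4: current leaves = {9,10,11}. Remove leaf 9 (neighbor: 5).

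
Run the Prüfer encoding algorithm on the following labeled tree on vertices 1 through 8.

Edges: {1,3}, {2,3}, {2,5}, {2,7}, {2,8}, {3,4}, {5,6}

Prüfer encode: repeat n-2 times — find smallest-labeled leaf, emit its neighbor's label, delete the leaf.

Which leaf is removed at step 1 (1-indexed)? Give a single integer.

Step 1: current leaves = {1,4,6,7,8}. Remove leaf 1 (neighbor: 3).

Answer: 1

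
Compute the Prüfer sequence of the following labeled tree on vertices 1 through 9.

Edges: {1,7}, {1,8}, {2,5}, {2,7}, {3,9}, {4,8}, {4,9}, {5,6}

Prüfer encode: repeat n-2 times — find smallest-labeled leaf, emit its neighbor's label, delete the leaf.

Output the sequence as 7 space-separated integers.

Answer: 9 5 2 7 1 8 4

Derivation:
Step 1: leaves = {3,6}. Remove smallest leaf 3, emit neighbor 9.
Step 2: leaves = {6,9}. Remove smallest leaf 6, emit neighbor 5.
Step 3: leaves = {5,9}. Remove smallest leaf 5, emit neighbor 2.
Step 4: leaves = {2,9}. Remove smallest leaf 2, emit neighbor 7.
Step 5: leaves = {7,9}. Remove smallest leaf 7, emit neighbor 1.
Step 6: leaves = {1,9}. Remove smallest leaf 1, emit neighbor 8.
Step 7: leaves = {8,9}. Remove smallest leaf 8, emit neighbor 4.
Done: 2 vertices remain (4, 9). Sequence = [9 5 2 7 1 8 4]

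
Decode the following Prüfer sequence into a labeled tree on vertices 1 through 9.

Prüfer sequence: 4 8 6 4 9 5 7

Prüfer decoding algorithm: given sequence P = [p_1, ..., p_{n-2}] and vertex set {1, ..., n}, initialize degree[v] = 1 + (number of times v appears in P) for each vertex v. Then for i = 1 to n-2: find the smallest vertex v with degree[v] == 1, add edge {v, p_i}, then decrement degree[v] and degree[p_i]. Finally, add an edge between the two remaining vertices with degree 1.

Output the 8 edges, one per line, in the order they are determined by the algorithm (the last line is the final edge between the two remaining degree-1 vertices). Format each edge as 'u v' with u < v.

Initial degrees: {1:1, 2:1, 3:1, 4:3, 5:2, 6:2, 7:2, 8:2, 9:2}
Step 1: smallest deg-1 vertex = 1, p_1 = 4. Add edge {1,4}. Now deg[1]=0, deg[4]=2.
Step 2: smallest deg-1 vertex = 2, p_2 = 8. Add edge {2,8}. Now deg[2]=0, deg[8]=1.
Step 3: smallest deg-1 vertex = 3, p_3 = 6. Add edge {3,6}. Now deg[3]=0, deg[6]=1.
Step 4: smallest deg-1 vertex = 6, p_4 = 4. Add edge {4,6}. Now deg[6]=0, deg[4]=1.
Step 5: smallest deg-1 vertex = 4, p_5 = 9. Add edge {4,9}. Now deg[4]=0, deg[9]=1.
Step 6: smallest deg-1 vertex = 8, p_6 = 5. Add edge {5,8}. Now deg[8]=0, deg[5]=1.
Step 7: smallest deg-1 vertex = 5, p_7 = 7. Add edge {5,7}. Now deg[5]=0, deg[7]=1.
Final: two remaining deg-1 vertices are 7, 9. Add edge {7,9}.

Answer: 1 4
2 8
3 6
4 6
4 9
5 8
5 7
7 9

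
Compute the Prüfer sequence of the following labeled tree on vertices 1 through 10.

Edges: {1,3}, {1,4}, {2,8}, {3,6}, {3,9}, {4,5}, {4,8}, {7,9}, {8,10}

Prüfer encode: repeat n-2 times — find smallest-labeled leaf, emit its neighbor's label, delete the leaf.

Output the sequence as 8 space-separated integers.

Step 1: leaves = {2,5,6,7,10}. Remove smallest leaf 2, emit neighbor 8.
Step 2: leaves = {5,6,7,10}. Remove smallest leaf 5, emit neighbor 4.
Step 3: leaves = {6,7,10}. Remove smallest leaf 6, emit neighbor 3.
Step 4: leaves = {7,10}. Remove smallest leaf 7, emit neighbor 9.
Step 5: leaves = {9,10}. Remove smallest leaf 9, emit neighbor 3.
Step 6: leaves = {3,10}. Remove smallest leaf 3, emit neighbor 1.
Step 7: leaves = {1,10}. Remove smallest leaf 1, emit neighbor 4.
Step 8: leaves = {4,10}. Remove smallest leaf 4, emit neighbor 8.
Done: 2 vertices remain (8, 10). Sequence = [8 4 3 9 3 1 4 8]

Answer: 8 4 3 9 3 1 4 8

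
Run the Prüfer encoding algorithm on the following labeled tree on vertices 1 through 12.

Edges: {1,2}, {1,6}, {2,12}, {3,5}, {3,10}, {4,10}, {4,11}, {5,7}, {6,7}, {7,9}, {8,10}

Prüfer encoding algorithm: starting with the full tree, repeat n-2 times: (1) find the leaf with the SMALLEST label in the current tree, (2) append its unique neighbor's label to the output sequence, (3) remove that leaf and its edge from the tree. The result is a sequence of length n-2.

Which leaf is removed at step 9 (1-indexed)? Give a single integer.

Step 1: current leaves = {8,9,11,12}. Remove leaf 8 (neighbor: 10).
Step 2: current leaves = {9,11,12}. Remove leaf 9 (neighbor: 7).
Step 3: current leaves = {11,12}. Remove leaf 11 (neighbor: 4).
Step 4: current leaves = {4,12}. Remove leaf 4 (neighbor: 10).
Step 5: current leaves = {10,12}. Remove leaf 10 (neighbor: 3).
Step 6: current leaves = {3,12}. Remove leaf 3 (neighbor: 5).
Step 7: current leaves = {5,12}. Remove leaf 5 (neighbor: 7).
Step 8: current leaves = {7,12}. Remove leaf 7 (neighbor: 6).
Step 9: current leaves = {6,12}. Remove leaf 6 (neighbor: 1).

Answer: 6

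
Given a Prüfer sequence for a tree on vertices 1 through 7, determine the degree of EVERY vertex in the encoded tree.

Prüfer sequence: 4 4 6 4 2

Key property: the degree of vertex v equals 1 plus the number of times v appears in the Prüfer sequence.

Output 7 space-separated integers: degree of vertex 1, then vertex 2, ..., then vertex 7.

Answer: 1 2 1 4 1 2 1

Derivation:
p_1 = 4: count[4] becomes 1
p_2 = 4: count[4] becomes 2
p_3 = 6: count[6] becomes 1
p_4 = 4: count[4] becomes 3
p_5 = 2: count[2] becomes 1
Degrees (1 + count): deg[1]=1+0=1, deg[2]=1+1=2, deg[3]=1+0=1, deg[4]=1+3=4, deg[5]=1+0=1, deg[6]=1+1=2, deg[7]=1+0=1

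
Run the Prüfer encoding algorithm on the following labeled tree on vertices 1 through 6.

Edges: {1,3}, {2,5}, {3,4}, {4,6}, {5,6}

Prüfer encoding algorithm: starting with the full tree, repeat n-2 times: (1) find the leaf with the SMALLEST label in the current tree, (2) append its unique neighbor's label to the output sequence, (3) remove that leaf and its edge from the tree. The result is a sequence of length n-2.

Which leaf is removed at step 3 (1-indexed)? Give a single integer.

Answer: 3

Derivation:
Step 1: current leaves = {1,2}. Remove leaf 1 (neighbor: 3).
Step 2: current leaves = {2,3}. Remove leaf 2 (neighbor: 5).
Step 3: current leaves = {3,5}. Remove leaf 3 (neighbor: 4).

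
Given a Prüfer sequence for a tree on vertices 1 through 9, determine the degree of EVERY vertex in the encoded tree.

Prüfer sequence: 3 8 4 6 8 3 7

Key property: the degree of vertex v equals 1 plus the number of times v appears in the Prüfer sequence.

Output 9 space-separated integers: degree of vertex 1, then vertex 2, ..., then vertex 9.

p_1 = 3: count[3] becomes 1
p_2 = 8: count[8] becomes 1
p_3 = 4: count[4] becomes 1
p_4 = 6: count[6] becomes 1
p_5 = 8: count[8] becomes 2
p_6 = 3: count[3] becomes 2
p_7 = 7: count[7] becomes 1
Degrees (1 + count): deg[1]=1+0=1, deg[2]=1+0=1, deg[3]=1+2=3, deg[4]=1+1=2, deg[5]=1+0=1, deg[6]=1+1=2, deg[7]=1+1=2, deg[8]=1+2=3, deg[9]=1+0=1

Answer: 1 1 3 2 1 2 2 3 1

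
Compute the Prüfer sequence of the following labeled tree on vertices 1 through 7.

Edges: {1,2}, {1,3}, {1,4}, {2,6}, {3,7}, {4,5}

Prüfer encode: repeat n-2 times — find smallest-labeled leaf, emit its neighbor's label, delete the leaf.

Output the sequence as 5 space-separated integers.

Step 1: leaves = {5,6,7}. Remove smallest leaf 5, emit neighbor 4.
Step 2: leaves = {4,6,7}. Remove smallest leaf 4, emit neighbor 1.
Step 3: leaves = {6,7}. Remove smallest leaf 6, emit neighbor 2.
Step 4: leaves = {2,7}. Remove smallest leaf 2, emit neighbor 1.
Step 5: leaves = {1,7}. Remove smallest leaf 1, emit neighbor 3.
Done: 2 vertices remain (3, 7). Sequence = [4 1 2 1 3]

Answer: 4 1 2 1 3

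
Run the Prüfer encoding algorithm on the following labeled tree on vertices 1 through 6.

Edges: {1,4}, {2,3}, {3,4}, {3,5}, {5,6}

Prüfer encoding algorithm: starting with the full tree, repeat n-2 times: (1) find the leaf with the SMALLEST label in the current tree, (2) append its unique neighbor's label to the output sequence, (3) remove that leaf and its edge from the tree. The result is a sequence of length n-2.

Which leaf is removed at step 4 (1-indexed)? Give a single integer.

Answer: 3

Derivation:
Step 1: current leaves = {1,2,6}. Remove leaf 1 (neighbor: 4).
Step 2: current leaves = {2,4,6}. Remove leaf 2 (neighbor: 3).
Step 3: current leaves = {4,6}. Remove leaf 4 (neighbor: 3).
Step 4: current leaves = {3,6}. Remove leaf 3 (neighbor: 5).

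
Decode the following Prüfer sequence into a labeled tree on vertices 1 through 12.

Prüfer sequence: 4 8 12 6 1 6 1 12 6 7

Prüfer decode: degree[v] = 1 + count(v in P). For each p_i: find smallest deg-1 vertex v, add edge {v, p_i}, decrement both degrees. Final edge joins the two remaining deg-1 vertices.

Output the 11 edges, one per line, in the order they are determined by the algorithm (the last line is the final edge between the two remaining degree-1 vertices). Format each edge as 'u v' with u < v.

Initial degrees: {1:3, 2:1, 3:1, 4:2, 5:1, 6:4, 7:2, 8:2, 9:1, 10:1, 11:1, 12:3}
Step 1: smallest deg-1 vertex = 2, p_1 = 4. Add edge {2,4}. Now deg[2]=0, deg[4]=1.
Step 2: smallest deg-1 vertex = 3, p_2 = 8. Add edge {3,8}. Now deg[3]=0, deg[8]=1.
Step 3: smallest deg-1 vertex = 4, p_3 = 12. Add edge {4,12}. Now deg[4]=0, deg[12]=2.
Step 4: smallest deg-1 vertex = 5, p_4 = 6. Add edge {5,6}. Now deg[5]=0, deg[6]=3.
Step 5: smallest deg-1 vertex = 8, p_5 = 1. Add edge {1,8}. Now deg[8]=0, deg[1]=2.
Step 6: smallest deg-1 vertex = 9, p_6 = 6. Add edge {6,9}. Now deg[9]=0, deg[6]=2.
Step 7: smallest deg-1 vertex = 10, p_7 = 1. Add edge {1,10}. Now deg[10]=0, deg[1]=1.
Step 8: smallest deg-1 vertex = 1, p_8 = 12. Add edge {1,12}. Now deg[1]=0, deg[12]=1.
Step 9: smallest deg-1 vertex = 11, p_9 = 6. Add edge {6,11}. Now deg[11]=0, deg[6]=1.
Step 10: smallest deg-1 vertex = 6, p_10 = 7. Add edge {6,7}. Now deg[6]=0, deg[7]=1.
Final: two remaining deg-1 vertices are 7, 12. Add edge {7,12}.

Answer: 2 4
3 8
4 12
5 6
1 8
6 9
1 10
1 12
6 11
6 7
7 12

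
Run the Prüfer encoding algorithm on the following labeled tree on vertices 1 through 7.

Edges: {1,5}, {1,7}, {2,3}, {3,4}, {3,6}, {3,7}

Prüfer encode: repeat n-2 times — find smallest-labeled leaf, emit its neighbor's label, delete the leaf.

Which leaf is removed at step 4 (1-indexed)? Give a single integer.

Step 1: current leaves = {2,4,5,6}. Remove leaf 2 (neighbor: 3).
Step 2: current leaves = {4,5,6}. Remove leaf 4 (neighbor: 3).
Step 3: current leaves = {5,6}. Remove leaf 5 (neighbor: 1).
Step 4: current leaves = {1,6}. Remove leaf 1 (neighbor: 7).

Answer: 1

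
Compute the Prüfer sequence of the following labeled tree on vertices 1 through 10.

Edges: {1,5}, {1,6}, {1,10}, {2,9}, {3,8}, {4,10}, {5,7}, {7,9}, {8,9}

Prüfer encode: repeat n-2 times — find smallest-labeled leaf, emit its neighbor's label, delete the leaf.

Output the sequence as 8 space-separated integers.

Answer: 9 8 10 1 9 7 5 1

Derivation:
Step 1: leaves = {2,3,4,6}. Remove smallest leaf 2, emit neighbor 9.
Step 2: leaves = {3,4,6}. Remove smallest leaf 3, emit neighbor 8.
Step 3: leaves = {4,6,8}. Remove smallest leaf 4, emit neighbor 10.
Step 4: leaves = {6,8,10}. Remove smallest leaf 6, emit neighbor 1.
Step 5: leaves = {8,10}. Remove smallest leaf 8, emit neighbor 9.
Step 6: leaves = {9,10}. Remove smallest leaf 9, emit neighbor 7.
Step 7: leaves = {7,10}. Remove smallest leaf 7, emit neighbor 5.
Step 8: leaves = {5,10}. Remove smallest leaf 5, emit neighbor 1.
Done: 2 vertices remain (1, 10). Sequence = [9 8 10 1 9 7 5 1]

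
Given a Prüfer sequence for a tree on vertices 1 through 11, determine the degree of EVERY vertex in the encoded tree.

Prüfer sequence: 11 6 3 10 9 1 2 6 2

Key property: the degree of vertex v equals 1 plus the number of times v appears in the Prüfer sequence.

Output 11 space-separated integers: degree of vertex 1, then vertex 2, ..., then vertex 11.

Answer: 2 3 2 1 1 3 1 1 2 2 2

Derivation:
p_1 = 11: count[11] becomes 1
p_2 = 6: count[6] becomes 1
p_3 = 3: count[3] becomes 1
p_4 = 10: count[10] becomes 1
p_5 = 9: count[9] becomes 1
p_6 = 1: count[1] becomes 1
p_7 = 2: count[2] becomes 1
p_8 = 6: count[6] becomes 2
p_9 = 2: count[2] becomes 2
Degrees (1 + count): deg[1]=1+1=2, deg[2]=1+2=3, deg[3]=1+1=2, deg[4]=1+0=1, deg[5]=1+0=1, deg[6]=1+2=3, deg[7]=1+0=1, deg[8]=1+0=1, deg[9]=1+1=2, deg[10]=1+1=2, deg[11]=1+1=2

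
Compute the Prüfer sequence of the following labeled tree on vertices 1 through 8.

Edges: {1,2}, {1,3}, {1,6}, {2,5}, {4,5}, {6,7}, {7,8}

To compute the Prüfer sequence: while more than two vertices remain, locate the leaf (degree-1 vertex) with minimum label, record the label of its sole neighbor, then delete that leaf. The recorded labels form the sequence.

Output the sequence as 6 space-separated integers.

Answer: 1 5 2 1 6 7

Derivation:
Step 1: leaves = {3,4,8}. Remove smallest leaf 3, emit neighbor 1.
Step 2: leaves = {4,8}. Remove smallest leaf 4, emit neighbor 5.
Step 3: leaves = {5,8}. Remove smallest leaf 5, emit neighbor 2.
Step 4: leaves = {2,8}. Remove smallest leaf 2, emit neighbor 1.
Step 5: leaves = {1,8}. Remove smallest leaf 1, emit neighbor 6.
Step 6: leaves = {6,8}. Remove smallest leaf 6, emit neighbor 7.
Done: 2 vertices remain (7, 8). Sequence = [1 5 2 1 6 7]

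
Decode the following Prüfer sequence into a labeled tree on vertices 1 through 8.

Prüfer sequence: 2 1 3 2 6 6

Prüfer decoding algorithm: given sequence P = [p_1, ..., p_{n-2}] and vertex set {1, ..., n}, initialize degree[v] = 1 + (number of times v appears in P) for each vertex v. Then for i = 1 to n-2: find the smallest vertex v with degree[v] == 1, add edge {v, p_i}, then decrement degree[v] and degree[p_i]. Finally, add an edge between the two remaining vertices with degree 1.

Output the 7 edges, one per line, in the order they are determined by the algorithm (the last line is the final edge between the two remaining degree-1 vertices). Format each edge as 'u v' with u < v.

Answer: 2 4
1 5
1 3
2 3
2 6
6 7
6 8

Derivation:
Initial degrees: {1:2, 2:3, 3:2, 4:1, 5:1, 6:3, 7:1, 8:1}
Step 1: smallest deg-1 vertex = 4, p_1 = 2. Add edge {2,4}. Now deg[4]=0, deg[2]=2.
Step 2: smallest deg-1 vertex = 5, p_2 = 1. Add edge {1,5}. Now deg[5]=0, deg[1]=1.
Step 3: smallest deg-1 vertex = 1, p_3 = 3. Add edge {1,3}. Now deg[1]=0, deg[3]=1.
Step 4: smallest deg-1 vertex = 3, p_4 = 2. Add edge {2,3}. Now deg[3]=0, deg[2]=1.
Step 5: smallest deg-1 vertex = 2, p_5 = 6. Add edge {2,6}. Now deg[2]=0, deg[6]=2.
Step 6: smallest deg-1 vertex = 7, p_6 = 6. Add edge {6,7}. Now deg[7]=0, deg[6]=1.
Final: two remaining deg-1 vertices are 6, 8. Add edge {6,8}.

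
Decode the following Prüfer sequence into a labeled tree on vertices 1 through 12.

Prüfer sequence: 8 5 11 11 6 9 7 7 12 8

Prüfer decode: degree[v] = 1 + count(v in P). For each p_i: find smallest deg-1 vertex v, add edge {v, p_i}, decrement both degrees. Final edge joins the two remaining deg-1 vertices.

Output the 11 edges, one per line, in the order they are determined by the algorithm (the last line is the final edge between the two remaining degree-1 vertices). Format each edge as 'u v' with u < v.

Answer: 1 8
2 5
3 11
4 11
5 6
6 9
7 9
7 10
7 12
8 11
8 12

Derivation:
Initial degrees: {1:1, 2:1, 3:1, 4:1, 5:2, 6:2, 7:3, 8:3, 9:2, 10:1, 11:3, 12:2}
Step 1: smallest deg-1 vertex = 1, p_1 = 8. Add edge {1,8}. Now deg[1]=0, deg[8]=2.
Step 2: smallest deg-1 vertex = 2, p_2 = 5. Add edge {2,5}. Now deg[2]=0, deg[5]=1.
Step 3: smallest deg-1 vertex = 3, p_3 = 11. Add edge {3,11}. Now deg[3]=0, deg[11]=2.
Step 4: smallest deg-1 vertex = 4, p_4 = 11. Add edge {4,11}. Now deg[4]=0, deg[11]=1.
Step 5: smallest deg-1 vertex = 5, p_5 = 6. Add edge {5,6}. Now deg[5]=0, deg[6]=1.
Step 6: smallest deg-1 vertex = 6, p_6 = 9. Add edge {6,9}. Now deg[6]=0, deg[9]=1.
Step 7: smallest deg-1 vertex = 9, p_7 = 7. Add edge {7,9}. Now deg[9]=0, deg[7]=2.
Step 8: smallest deg-1 vertex = 10, p_8 = 7. Add edge {7,10}. Now deg[10]=0, deg[7]=1.
Step 9: smallest deg-1 vertex = 7, p_9 = 12. Add edge {7,12}. Now deg[7]=0, deg[12]=1.
Step 10: smallest deg-1 vertex = 11, p_10 = 8. Add edge {8,11}. Now deg[11]=0, deg[8]=1.
Final: two remaining deg-1 vertices are 8, 12. Add edge {8,12}.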